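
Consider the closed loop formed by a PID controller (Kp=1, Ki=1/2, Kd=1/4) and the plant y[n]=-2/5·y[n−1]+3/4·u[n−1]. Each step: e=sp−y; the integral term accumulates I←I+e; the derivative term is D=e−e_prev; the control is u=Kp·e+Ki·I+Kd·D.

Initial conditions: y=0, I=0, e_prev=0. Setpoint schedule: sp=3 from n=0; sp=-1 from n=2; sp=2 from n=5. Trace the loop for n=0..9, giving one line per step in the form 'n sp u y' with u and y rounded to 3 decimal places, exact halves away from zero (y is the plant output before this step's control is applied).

(exact arithmetic carried between steps; '≈' marks a value shown rounded to 6 d.p. or computed from one; I and e_prev carry over from the previous line; the table rounds u and y to 3 d.p., halves away from zero)
n=0: y=0, sp=3, e=sp−y=3; I=3, D=e−e_prev=3; u=1·3+1/2·3+1/4·3=5.25; next y=-2/5·0+3/4·5.25=3.9375
n=1: y=3.9375, sp=3, e=sp−y=-0.9375; I=2.0625, D=e−e_prev=-3.9375; u=1·(-0.9375)+1/2·2.0625+1/4·(-3.9375)=-0.890625; next y=-2/5·3.9375+3/4·(-0.890625)≈-2.242969
n=2: y≈-2.242969, sp=-1, e=sp−y≈1.242969; I≈3.305469, D=e−e_prev≈2.180469; u=1·1.242969+1/2·3.305469+1/4·2.180469≈3.440820; next y=-2/5·(-2.242969)+3/4·3.440820≈3.477803
n=3: y≈3.477803, sp=-1, e=sp−y≈-4.477803; I≈-1.172334, D=e−e_prev≈-5.720771; u=1·(-4.477803)+1/2·(-1.172334)+1/4·(-5.720771)≈-6.494163; next y=-2/5·3.477803+3/4·(-6.494163)≈-6.261743
n=4: y≈-6.261743, sp=-1, e=sp−y≈5.261743; I≈4.089409, D=e−e_prev≈9.739546; u=1·5.261743+1/2·4.089409+1/4·9.739546≈9.741334; next y=-2/5·(-6.261743)+3/4·9.741334≈9.810698
n=5: y≈9.810698, sp=2, e=sp−y≈-7.810698; I≈-3.721289, D=e−e_prev≈-13.072441; u=1·(-7.810698)+1/2·(-3.721289)+1/4·(-13.072441)≈-12.939452; next y=-2/5·9.810698+3/4·(-12.939452)≈-13.628868
n=6: y≈-13.628868, sp=2, e=sp−y≈15.628868; I≈11.907580, D=e−e_prev≈23.439566; u=1·15.628868+1/2·11.907580+1/4·23.439566≈27.442550; next y=-2/5·(-13.628868)+3/4·27.442550≈26.033460
n=7: y≈26.033460, sp=2, e=sp−y≈-24.033460; I≈-12.125880, D=e−e_prev≈-39.662328; u=1·(-24.033460)+1/2·(-12.125880)+1/4·(-39.662328)≈-40.011981; next y=-2/5·26.033460+3/4·(-40.011981)≈-40.422370
n=8: y≈-40.422370, sp=2, e=sp−y≈42.422370; I≈30.296490, D=e−e_prev≈66.455829; u=1·42.422370+1/2·30.296490+1/4·66.455829≈74.184572; next y=-2/5·(-40.422370)+3/4·74.184572≈71.807377
n=9: y≈71.807377, sp=2, e=sp−y≈-69.807377; I≈-39.510887, D=e−e_prev≈-112.229747; u=1·(-69.807377)+1/2·(-39.510887)+1/4·(-112.229747)≈-117.620257; next y=-2/5·71.807377+3/4·(-117.620257)≈-116.938144

0 3 5.250 0.000
1 3 -0.891 3.938
2 -1 3.441 -2.243
3 -1 -6.494 3.478
4 -1 9.741 -6.262
5 2 -12.939 9.811
6 2 27.443 -13.629
7 2 -40.012 26.033
8 2 74.185 -40.422
9 2 -117.620 71.807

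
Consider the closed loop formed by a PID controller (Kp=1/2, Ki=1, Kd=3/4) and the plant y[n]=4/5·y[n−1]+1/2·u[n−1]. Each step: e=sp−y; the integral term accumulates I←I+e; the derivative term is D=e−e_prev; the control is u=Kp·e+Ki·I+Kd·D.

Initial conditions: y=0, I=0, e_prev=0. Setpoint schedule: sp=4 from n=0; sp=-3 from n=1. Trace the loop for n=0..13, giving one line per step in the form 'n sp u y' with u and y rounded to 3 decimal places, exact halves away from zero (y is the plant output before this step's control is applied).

(exact arithmetic carried between steps; '≈' marks a value shown rounded to 6 d.p. or computed from one; I and e_prev carry over from the previous line; the table rounds u and y to 3 d.p., halves away from zero)
n=0: y=0, sp=4, e=sp−y=4; I=4, D=e−e_prev=4; u=1/2·4+1·4+3/4·4=9; next y=4/5·0+1/2·9=4.5
n=1: y=4.5, sp=-3, e=sp−y=-7.5; I=-3.5, D=e−e_prev=-11.5; u=1/2·(-7.5)+1·(-3.5)+3/4·(-11.5)=-15.875; next y=4/5·4.5+1/2·(-15.875)=-4.3375
n=2: y=-4.3375, sp=-3, e=sp−y=1.3375; I=-2.1625, D=e−e_prev=8.8375; u=1/2·1.3375+1·(-2.1625)+3/4·8.8375=5.134375; next y=4/5·(-4.3375)+1/2·5.134375≈-0.902813
n=3: y≈-0.902813, sp=-3, e=sp−y≈-2.097188; I≈-4.259688, D=e−e_prev≈-3.434688; u=1/2·(-2.097188)+1·(-4.259688)+3/4·(-3.434688)≈-7.884297; next y=4/5·(-0.902813)+1/2·(-7.884297)≈-4.664398
n=4: y≈-4.664398, sp=-3, e=sp−y≈1.664398; I≈-2.595289, D=e−e_prev≈3.761586; u=1/2·1.664398+1·(-2.595289)+3/4·3.761586≈1.058100; next y=4/5·(-4.664398)+1/2·1.058100≈-3.202469
n=5: y≈-3.202469, sp=-3, e=sp−y≈0.202469; I≈-2.392820, D=e−e_prev≈-1.461929; u=1/2·0.202469+1·(-2.392820)+3/4·(-1.461929)≈-3.388033; next y=4/5·(-3.202469)+1/2·(-3.388033)≈-4.255992
n=6: y≈-4.255992, sp=-3, e=sp−y≈1.255992; I≈-1.136829, D=e−e_prev≈1.053523; u=1/2·1.255992+1·(-1.136829)+3/4·1.053523≈0.281309; next y=4/5·(-4.255992)+1/2·0.281309≈-3.264139
n=7: y≈-3.264139, sp=-3, e=sp−y≈0.264139; I≈-0.872690, D=e−e_prev≈-0.991853; u=1/2·0.264139+1·(-0.872690)+3/4·(-0.991853)≈-1.484510; next y=4/5·(-3.264139)+1/2·(-1.484510)≈-3.353566
n=8: y≈-3.353566, sp=-3, e=sp−y≈0.353566; I≈-0.519124, D=e−e_prev≈0.089427; u=1/2·0.353566+1·(-0.519124)+3/4·0.089427≈-0.275270; next y=4/5·(-3.353566)+1/2·(-0.275270)≈-2.820488
n=9: y≈-2.820488, sp=-3, e=sp−y≈-0.179512; I≈-0.698636, D=e−e_prev≈-0.533078; u=1/2·(-0.179512)+1·(-0.698636)+3/4·(-0.533078)≈-1.188200; next y=4/5·(-2.820488)+1/2·(-1.188200)≈-2.850491
n=10: y≈-2.850491, sp=-3, e=sp−y≈-0.149509; I≈-0.848145, D=e−e_prev≈0.030003; u=1/2·(-0.149509)+1·(-0.848145)+3/4·0.030003≈-0.900398; next y=4/5·(-2.850491)+1/2·(-0.900398)≈-2.730591
n=11: y≈-2.730591, sp=-3, e=sp−y≈-0.269409; I≈-1.117554, D=e−e_prev≈-0.119899; u=1/2·(-0.269409)+1·(-1.117554)+3/4·(-0.119899)≈-1.342182; next y=4/5·(-2.730591)+1/2·(-1.342182)≈-2.855564
n=12: y≈-2.855564, sp=-3, e=sp−y≈-0.144436; I≈-1.261989, D=e−e_prev≈0.124973; u=1/2·(-0.144436)+1·(-1.261989)+3/4·0.124973≈-1.240478; next y=4/5·(-2.855564)+1/2·(-1.240478)≈-2.904690
n=13: y≈-2.904690, sp=-3, e=sp−y≈-0.095310; I≈-1.357299, D=e−e_prev≈0.049126; u=1/2·(-0.095310)+1·(-1.357299)+3/4·0.049126≈-1.368110; next y=4/5·(-2.904690)+1/2·(-1.368110)≈-3.007807

0 4 9.000 0.000
1 -3 -15.875 4.500
2 -3 5.134 -4.338
3 -3 -7.884 -0.903
4 -3 1.058 -4.664
5 -3 -3.388 -3.202
6 -3 0.281 -4.256
7 -3 -1.485 -3.264
8 -3 -0.275 -3.354
9 -3 -1.188 -2.820
10 -3 -0.900 -2.850
11 -3 -1.342 -2.731
12 -3 -1.240 -2.856
13 -3 -1.368 -2.905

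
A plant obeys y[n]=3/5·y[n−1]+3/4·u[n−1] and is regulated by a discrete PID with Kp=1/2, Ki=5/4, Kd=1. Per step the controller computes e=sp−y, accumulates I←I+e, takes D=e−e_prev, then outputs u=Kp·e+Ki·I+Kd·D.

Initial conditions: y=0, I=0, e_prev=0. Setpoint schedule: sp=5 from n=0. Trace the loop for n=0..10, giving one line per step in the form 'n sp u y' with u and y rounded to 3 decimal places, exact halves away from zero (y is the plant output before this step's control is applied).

0 5 13.750 0.000
1 5 -13.359 10.313
2 5 29.210 -3.832
3 5 -38.355 19.608
4 5 67.502 -17.002
5 5 -99.530 40.425
6 5 163.364 -50.392
7 5 -250.583 92.287
8 5 401.330 -132.565
9 5 -625.131 221.459
10 5 991.256 -335.973

(exact arithmetic carried between steps; '≈' marks a value shown rounded to 6 d.p. or computed from one; I and e_prev carry over from the previous line; the table rounds u and y to 3 d.p., halves away from zero)
n=0: y=0, sp=5, e=sp−y=5; I=5, D=e−e_prev=5; u=1/2·5+5/4·5+1·5=13.75; next y=3/5·0+3/4·13.75=10.3125
n=1: y=10.3125, sp=5, e=sp−y=-5.3125; I=-0.3125, D=e−e_prev=-10.3125; u=1/2·(-5.3125)+5/4·(-0.3125)+1·(-10.3125)=-13.359375; next y=3/5·10.3125+3/4·(-13.359375)≈-3.832031
n=2: y≈-3.832031, sp=5, e=sp−y≈8.832031; I≈8.519531, D=e−e_prev≈14.144531; u=1/2·8.832031+5/4·8.519531+1·14.144531≈29.209961; next y=3/5·(-3.832031)+3/4·29.209961≈19.608252
n=3: y≈19.608252, sp=5, e=sp−y≈-14.608252; I≈-6.088721, D=e−e_prev≈-23.440283; u=1/2·(-14.608252)+5/4·(-6.088721)+1·(-23.440283)≈-38.355310; next y=3/5·19.608252+3/4·(-38.355310)≈-17.001531
n=4: y≈-17.001531, sp=5, e=sp−y≈22.001531; I≈15.912811, D=e−e_prev≈36.609783; u=1/2·22.001531+5/4·15.912811+1·36.609783≈67.501562; next y=3/5·(-17.001531)+3/4·67.501562≈40.425253
n=5: y≈40.425253, sp=5, e=sp−y≈-35.425253; I≈-19.512442, D=e−e_prev≈-57.426784; u=1/2·(-35.425253)+5/4·(-19.512442)+1·(-57.426784)≈-99.529964; next y=3/5·40.425253+3/4·(-99.529964)≈-50.392321
n=6: y≈-50.392321, sp=5, e=sp−y≈55.392321; I≈35.879879, D=e−e_prev≈90.817574; u=1/2·55.392321+5/4·35.879879+1·90.817574≈163.363583; next y=3/5·(-50.392321)+3/4·163.363583≈92.287294
n=7: y≈92.287294, sp=5, e=sp−y≈-87.287294; I≈-51.407416, D=e−e_prev≈-142.679615; u=1/2·(-87.287294)+5/4·(-51.407416)+1·(-142.679615)≈-250.582532; next y=3/5·92.287294+3/4·(-250.582532)≈-132.564523
n=8: y≈-132.564523, sp=5, e=sp−y≈137.564523; I≈86.157107, D=e−e_prev≈224.851817; u=1/2·137.564523+5/4·86.157107+1·224.851817≈401.330462; next y=3/5·(-132.564523)+3/4·401.330462≈221.459133
n=9: y≈221.459133, sp=5, e=sp−y≈-216.459133; I≈-130.302026, D=e−e_prev≈-354.023655; u=1/2·(-216.459133)+5/4·(-130.302026)+1·(-354.023655)≈-625.130754; next y=3/5·221.459133+3/4·(-625.130754)≈-335.972586
n=10: y≈-335.972586, sp=5, e=sp−y≈340.972586; I≈210.670560, D=e−e_prev≈557.431719; u=1/2·340.972586+5/4·210.670560+1·557.431719≈991.256212; next y=3/5·(-335.972586)+3/4·991.256212≈541.858607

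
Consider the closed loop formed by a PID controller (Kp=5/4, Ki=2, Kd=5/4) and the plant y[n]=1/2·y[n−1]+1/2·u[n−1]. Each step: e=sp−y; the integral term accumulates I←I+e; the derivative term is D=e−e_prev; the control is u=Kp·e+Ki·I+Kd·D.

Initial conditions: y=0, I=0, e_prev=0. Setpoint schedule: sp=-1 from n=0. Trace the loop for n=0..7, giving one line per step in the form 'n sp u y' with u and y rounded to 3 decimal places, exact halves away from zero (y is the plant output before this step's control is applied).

(exact arithmetic carried between steps; '≈' marks a value shown rounded to 6 d.p. or computed from one; I and e_prev carry over from the previous line; the table rounds u and y to 3 d.p., halves away from zero)
n=0: y=0, sp=-1, e=sp−y=-1; I=-1, D=e−e_prev=-1; u=5/4·(-1)+2·(-1)+5/4·(-1)=-4.5; next y=1/2·0+1/2·(-4.5)=-2.25
n=1: y=-2.25, sp=-1, e=sp−y=1.25; I=0.25, D=e−e_prev=2.25; u=5/4·1.25+2·0.25+5/4·2.25=4.875; next y=1/2·(-2.25)+1/2·4.875=1.3125
n=2: y=1.3125, sp=-1, e=sp−y=-2.3125; I=-2.0625, D=e−e_prev=-3.5625; u=5/4·(-2.3125)+2·(-2.0625)+5/4·(-3.5625)=-11.46875; next y=1/2·1.3125+1/2·(-11.46875)=-5.078125
n=3: y=-5.078125, sp=-1, e=sp−y=4.078125; I=2.015625, D=e−e_prev=6.390625; u=5/4·4.078125+2·2.015625+5/4·6.390625≈17.117188; next y=1/2·(-5.078125)+1/2·17.117188≈6.019531
n=4: y≈6.019531, sp=-1, e=sp−y≈-7.019531; I≈-5.003906, D=e−e_prev≈-11.097656; u=5/4·(-7.019531)+2·(-5.003906)+5/4·(-11.097656)≈-32.654297; next y=1/2·6.019531+1/2·(-32.654297)≈-13.317383
n=5: y≈-13.317383, sp=-1, e=sp−y≈12.317383; I≈7.313477, D=e−e_prev≈19.336914; u=5/4·12.317383+2·7.313477+5/4·19.336914≈54.194824; next y=1/2·(-13.317383)+1/2·54.194824≈20.438721
n=6: y≈20.438721, sp=-1, e=sp−y≈-21.438721; I≈-14.125244, D=e−e_prev≈-33.756104; u=5/4·(-21.438721)+2·(-14.125244)+5/4·(-33.756104)≈-97.244019; next y=1/2·20.438721+1/2·(-97.244019)≈-38.402649
n=7: y≈-38.402649, sp=-1, e=sp−y≈37.402649; I≈23.277405, D=e−e_prev≈58.841370; u=5/4·37.402649+2·23.277405+5/4·58.841370≈166.859833; next y=1/2·(-38.402649)+1/2·166.859833≈64.228592

0 -1 -4.500 0.000
1 -1 4.875 -2.250
2 -1 -11.469 1.313
3 -1 17.117 -5.078
4 -1 -32.654 6.020
5 -1 54.195 -13.317
6 -1 -97.244 20.439
7 -1 166.860 -38.403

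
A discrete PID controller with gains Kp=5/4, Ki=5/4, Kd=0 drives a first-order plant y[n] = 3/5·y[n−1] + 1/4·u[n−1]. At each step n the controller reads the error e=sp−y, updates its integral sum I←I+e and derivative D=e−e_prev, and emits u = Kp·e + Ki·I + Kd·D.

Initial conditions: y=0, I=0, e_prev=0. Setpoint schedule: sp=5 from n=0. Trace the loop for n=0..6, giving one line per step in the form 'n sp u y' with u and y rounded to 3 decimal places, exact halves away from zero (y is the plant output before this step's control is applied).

0 5 12.500 0.000
1 5 10.938 3.125
2 5 9.570 4.609
3 5 8.687 5.158
4 5 8.218 5.267
5 5 8.015 5.214
6 5 7.952 5.132

(exact arithmetic carried between steps; '≈' marks a value shown rounded to 6 d.p. or computed from one; I and e_prev carry over from the previous line; the table rounds u and y to 3 d.p., halves away from zero)
n=0: y=0, sp=5, e=sp−y=5; I=5, D=e−e_prev=5; u=5/4·5+5/4·5+0·5=12.5; next y=3/5·0+1/4·12.5=3.125
n=1: y=3.125, sp=5, e=sp−y=1.875; I=6.875, D=e−e_prev=-3.125; u=5/4·1.875+5/4·6.875+0·(-3.125)=10.9375; next y=3/5·3.125+1/4·10.9375=4.609375
n=2: y=4.609375, sp=5, e=sp−y=0.390625; I=7.265625, D=e−e_prev=-1.484375; u=5/4·0.390625+5/4·7.265625+0·(-1.484375)≈9.570313; next y=3/5·4.609375+1/4·9.570313≈5.158203
n=3: y≈5.158203, sp=5, e=sp−y≈-0.158203; I≈7.107422, D=e−e_prev≈-0.548828; u=5/4·(-0.158203)+5/4·7.107422+0·(-0.548828)≈8.686523; next y=3/5·5.158203+1/4·8.686523≈5.266553
n=4: y≈5.266553, sp=5, e=sp−y≈-0.266553; I≈6.840869, D=e−e_prev≈-0.108350; u=5/4·(-0.266553)+5/4·6.840869+0·(-0.108350)≈8.217896; next y=3/5·5.266553+1/4·8.217896≈5.214406
n=5: y≈5.214406, sp=5, e=sp−y≈-0.214406; I≈6.626464, D=e−e_prev≈0.052147; u=5/4·(-0.214406)+5/4·6.626464+0·0.052147≈8.015073; next y=3/5·5.214406+1/4·8.015073≈5.132411
n=6: y≈5.132411, sp=5, e=sp−y≈-0.132411; I≈6.494052, D=e−e_prev≈0.081994; u=5/4·(-0.132411)+5/4·6.494052+0·0.081994≈7.952051; next y=3/5·5.132411+1/4·7.952051≈5.067460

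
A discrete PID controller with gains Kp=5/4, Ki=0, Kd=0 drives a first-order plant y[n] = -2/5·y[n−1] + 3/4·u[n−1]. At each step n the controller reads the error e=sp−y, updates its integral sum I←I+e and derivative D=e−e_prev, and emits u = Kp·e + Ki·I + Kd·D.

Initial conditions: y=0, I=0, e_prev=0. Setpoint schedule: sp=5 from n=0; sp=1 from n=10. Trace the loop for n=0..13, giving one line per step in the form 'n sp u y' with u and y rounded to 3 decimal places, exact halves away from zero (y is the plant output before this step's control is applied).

(exact arithmetic carried between steps; '≈' marks a value shown rounded to 6 d.p. or computed from one; I and e_prev carry over from the previous line; the table rounds u and y to 3 d.p., halves away from zero)
n=0: y=0, sp=5, e=sp−y=5; I=5, D=e−e_prev=5; u=5/4·5+0·5+0·5=6.25; next y=-2/5·0+3/4·6.25=4.6875
n=1: y=4.6875, sp=5, e=sp−y=0.3125; I=5.3125, D=e−e_prev=-4.6875; u=5/4·0.3125+0·5.3125+0·(-4.6875)=0.390625; next y=-2/5·4.6875+3/4·0.390625≈-1.582031
n=2: y≈-1.582031, sp=5, e=sp−y≈6.582031; I≈11.894531, D=e−e_prev≈6.269531; u=5/4·6.582031+0·11.894531+0·6.269531≈8.227539; next y=-2/5·(-1.582031)+3/4·8.227539≈6.803467
n=3: y≈6.803467, sp=5, e=sp−y≈-1.803467; I≈10.091064, D=e−e_prev≈-8.385498; u=5/4·(-1.803467)+0·10.091064+0·(-8.385498)≈-2.254333; next y=-2/5·6.803467+3/4·(-2.254333)≈-4.412137
n=4: y≈-4.412137, sp=5, e=sp−y≈9.412137; I≈19.503201, D=e−e_prev≈11.215604; u=5/4·9.412137+0·19.503201+0·11.215604≈11.765171; next y=-2/5·(-4.412137)+3/4·11.765171≈10.588733
n=5: y≈10.588733, sp=5, e=sp−y≈-5.588733; I≈13.914468, D=e−e_prev≈-15.000870; u=5/4·(-5.588733)+0·13.914468+0·(-15.000870)≈-6.985916; next y=-2/5·10.588733+3/4·(-6.985916)≈-9.474930
n=6: y≈-9.474930, sp=5, e=sp−y≈14.474930; I≈28.389399, D=e−e_prev≈20.063663; u=5/4·14.474930+0·28.389399+0·20.063663≈18.093663; next y=-2/5·(-9.474930)+3/4·18.093663≈17.360219
n=7: y≈17.360219, sp=5, e=sp−y≈-12.360219; I≈16.029179, D=e−e_prev≈-26.835150; u=5/4·(-12.360219)+0·16.029179+0·(-26.835150)≈-15.450274; next y=-2/5·17.360219+3/4·(-15.450274)≈-18.531793
n=8: y≈-18.531793, sp=5, e=sp−y≈23.531793; I≈39.560973, D=e−e_prev≈35.892013; u=5/4·23.531793+0·39.560973+0·35.892013≈29.414742; next y=-2/5·(-18.531793)+3/4·29.414742≈29.473774
n=9: y≈29.473774, sp=5, e=sp−y≈-24.473774; I≈15.087199, D=e−e_prev≈-48.005567; u=5/4·(-24.473774)+0·15.087199+0·(-48.005567)≈-30.592217; next y=-2/5·29.473774+3/4·(-30.592217)≈-34.733672
n=10: y≈-34.733672, sp=1, e=sp−y≈35.733672; I≈50.820871, D=e−e_prev≈60.207446; u=5/4·35.733672+0·50.820871+0·60.207446≈44.667091; next y=-2/5·(-34.733672)+3/4·44.667091≈47.393787
n=11: y≈47.393787, sp=1, e=sp−y≈-46.393787; I≈4.427084, D=e−e_prev≈-82.127459; u=5/4·(-46.393787)+0·4.427084+0·(-82.127459)≈-57.992234; next y=-2/5·47.393787+3/4·(-57.992234)≈-62.451690
n=12: y≈-62.451690, sp=1, e=sp−y≈63.451690; I≈67.878774, D=e−e_prev≈109.845477; u=5/4·63.451690+0·67.878774+0·109.845477≈79.314613; next y=-2/5·(-62.451690)+3/4·79.314613≈84.466635
n=13: y≈84.466635, sp=1, e=sp−y≈-83.466635; I≈-15.587861, D=e−e_prev≈-146.918325; u=5/4·(-83.466635)+0·(-15.587861)+0·(-146.918325)≈-104.333294; next y=-2/5·84.466635+3/4·(-104.333294)≈-112.036625

0 5 6.250 0.000
1 5 0.391 4.688
2 5 8.228 -1.582
3 5 -2.254 6.803
4 5 11.765 -4.412
5 5 -6.986 10.589
6 5 18.094 -9.475
7 5 -15.450 17.360
8 5 29.415 -18.532
9 5 -30.592 29.474
10 1 44.667 -34.734
11 1 -57.992 47.394
12 1 79.315 -62.452
13 1 -104.333 84.467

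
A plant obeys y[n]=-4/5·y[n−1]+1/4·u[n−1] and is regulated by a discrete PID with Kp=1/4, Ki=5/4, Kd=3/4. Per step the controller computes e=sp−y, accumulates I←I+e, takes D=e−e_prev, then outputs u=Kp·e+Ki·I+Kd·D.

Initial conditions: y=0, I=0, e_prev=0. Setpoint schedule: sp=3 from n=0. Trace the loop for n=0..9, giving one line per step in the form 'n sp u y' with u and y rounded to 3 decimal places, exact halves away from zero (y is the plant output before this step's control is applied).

0 3 6.750 0.000
1 3 4.453 1.688
2 3 11.689 -0.237
3 3 6.758 3.112
4 3 17.930 -0.800
5 3 6.422 5.122
6 3 25.344 -2.493
7 3 2.148 8.330
8 3 36.130 -6.127
9 3 -8.442 13.934

(exact arithmetic carried between steps; '≈' marks a value shown rounded to 6 d.p. or computed from one; I and e_prev carry over from the previous line; the table rounds u and y to 3 d.p., halves away from zero)
n=0: y=0, sp=3, e=sp−y=3; I=3, D=e−e_prev=3; u=1/4·3+5/4·3+3/4·3=6.75; next y=-4/5·0+1/4·6.75=1.6875
n=1: y=1.6875, sp=3, e=sp−y=1.3125; I=4.3125, D=e−e_prev=-1.6875; u=1/4·1.3125+5/4·4.3125+3/4·(-1.6875)=4.453125; next y=-4/5·1.6875+1/4·4.453125≈-0.236719
n=2: y≈-0.236719, sp=3, e=sp−y≈3.236719; I≈7.549219, D=e−e_prev≈1.924219; u=1/4·3.236719+5/4·7.549219+3/4·1.924219≈11.688867; next y=-4/5·(-0.236719)+1/4·11.688867≈3.111592
n=3: y≈3.111592, sp=3, e=sp−y≈-0.111592; I≈7.437627, D=e−e_prev≈-3.348311; u=1/4·(-0.111592)+5/4·7.437627+3/4·(-3.348311)≈6.757903; next y=-4/5·3.111592+1/4·6.757903≈-0.799798
n=4: y≈-0.799798, sp=3, e=sp−y≈3.799798; I≈11.237425, D=e−e_prev≈3.911390; u=1/4·3.799798+5/4·11.237425+3/4·3.911390≈17.930272; next y=-4/5·(-0.799798)+1/4·17.930272≈5.122406
n=5: y≈5.122406, sp=3, e=sp−y≈-2.122406; I≈9.115018, D=e−e_prev≈-5.922204; u=1/4·(-2.122406)+5/4·9.115018+3/4·(-5.922204)≈6.421518; next y=-4/5·5.122406+1/4·6.421518≈-2.492545
n=6: y≈-2.492545, sp=3, e=sp−y≈5.492545; I≈14.607564, D=e−e_prev≈7.614952; u=1/4·5.492545+5/4·14.607564+3/4·7.614952≈25.343805; next y=-4/5·(-2.492545)+1/4·25.343805≈8.329988
n=7: y≈8.329988, sp=3, e=sp−y≈-5.329988; I≈9.277576, D=e−e_prev≈-10.822533; u=1/4·(-5.329988)+5/4·9.277576+3/4·(-10.822533)≈2.147574; next y=-4/5·8.329988+1/4·2.147574≈-6.127097
n=8: y≈-6.127097, sp=3, e=sp−y≈9.127097; I≈18.404673, D=e−e_prev≈14.457084; u=1/4·9.127097+5/4·18.404673+3/4·14.457084≈36.130428; next y=-4/5·(-6.127097)+1/4·36.130428≈13.934284
n=9: y≈13.934284, sp=3, e=sp−y≈-10.934284; I≈7.470388, D=e−e_prev≈-20.061381; u=1/4·(-10.934284)+5/4·7.470388+3/4·(-20.061381)≈-8.441621; next y=-4/5·13.934284+1/4·(-8.441621)≈-13.257833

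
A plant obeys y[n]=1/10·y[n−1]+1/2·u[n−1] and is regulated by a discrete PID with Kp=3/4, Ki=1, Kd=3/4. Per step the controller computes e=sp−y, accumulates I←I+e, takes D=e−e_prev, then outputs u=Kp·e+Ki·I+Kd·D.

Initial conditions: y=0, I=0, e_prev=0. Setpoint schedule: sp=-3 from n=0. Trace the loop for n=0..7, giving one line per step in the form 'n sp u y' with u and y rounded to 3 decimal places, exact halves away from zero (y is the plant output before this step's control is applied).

0 -3 -7.500 0.000
1 -3 1.125 -3.750
2 -3 -10.781 0.188
3 -3 2.883 -5.372
4 -3 -14.605 0.904
5 -3 6.489 -7.212
6 -3 -19.725 2.523
7 -3 12.386 -9.610

(exact arithmetic carried between steps; '≈' marks a value shown rounded to 6 d.p. or computed from one; I and e_prev carry over from the previous line; the table rounds u and y to 3 d.p., halves away from zero)
n=0: y=0, sp=-3, e=sp−y=-3; I=-3, D=e−e_prev=-3; u=3/4·(-3)+1·(-3)+3/4·(-3)=-7.5; next y=1/10·0+1/2·(-7.5)=-3.75
n=1: y=-3.75, sp=-3, e=sp−y=0.75; I=-2.25, D=e−e_prev=3.75; u=3/4·0.75+1·(-2.25)+3/4·3.75=1.125; next y=1/10·(-3.75)+1/2·1.125=0.1875
n=2: y=0.1875, sp=-3, e=sp−y=-3.1875; I=-5.4375, D=e−e_prev=-3.9375; u=3/4·(-3.1875)+1·(-5.4375)+3/4·(-3.9375)=-10.78125; next y=1/10·0.1875+1/2·(-10.78125)=-5.371875
n=3: y=-5.371875, sp=-3, e=sp−y=2.371875; I=-3.065625, D=e−e_prev=5.559375; u=3/4·2.371875+1·(-3.065625)+3/4·5.559375≈2.882813; next y=1/10·(-5.371875)+1/2·2.882813≈0.904219
n=4: y≈0.904219, sp=-3, e=sp−y≈-3.904219; I≈-6.969844, D=e−e_prev≈-6.276094; u=3/4·(-3.904219)+1·(-6.969844)+3/4·(-6.276094)≈-14.605078; next y=1/10·0.904219+1/2·(-14.605078)≈-7.212117
n=5: y≈-7.212117, sp=-3, e=sp−y≈4.212117; I≈-2.757727, D=e−e_prev≈8.116336; u=3/4·4.212117+1·(-2.757727)+3/4·8.116336≈6.488613; next y=1/10·(-7.212117)+1/2·6.488613≈2.523095
n=6: y≈2.523095, sp=-3, e=sp−y≈-5.523095; I≈-8.280821, D=e−e_prev≈-9.735212; u=3/4·(-5.523095)+1·(-8.280821)+3/4·(-9.735212)≈-19.724552; next y=1/10·2.523095+1/2·(-19.724552)≈-9.609966
n=7: y≈-9.609966, sp=-3, e=sp−y≈6.609966; I≈-1.670855, D=e−e_prev≈12.133061; u=3/4·6.609966+1·(-1.670855)+3/4·12.133061≈12.386416; next y=1/10·(-9.609966)+1/2·12.386416≈5.232211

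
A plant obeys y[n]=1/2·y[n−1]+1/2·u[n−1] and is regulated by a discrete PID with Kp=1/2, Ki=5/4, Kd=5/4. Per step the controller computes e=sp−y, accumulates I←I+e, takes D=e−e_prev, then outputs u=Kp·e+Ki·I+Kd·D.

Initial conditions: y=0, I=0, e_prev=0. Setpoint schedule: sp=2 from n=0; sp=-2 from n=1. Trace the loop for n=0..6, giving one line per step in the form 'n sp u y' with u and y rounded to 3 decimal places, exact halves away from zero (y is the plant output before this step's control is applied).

(exact arithmetic carried between steps; '≈' marks a value shown rounded to 6 d.p. or computed from one; I and e_prev carry over from the previous line; the table rounds u and y to 3 d.p., halves away from zero)
n=0: y=0, sp=2, e=sp−y=2; I=2, D=e−e_prev=2; u=1/2·2+5/4·2+5/4·2=6; next y=1/2·0+1/2·6=3
n=1: y=3, sp=-2, e=sp−y=-5; I=-3, D=e−e_prev=-7; u=1/2·(-5)+5/4·(-3)+5/4·(-7)=-15; next y=1/2·3+1/2·(-15)=-6
n=2: y=-6, sp=-2, e=sp−y=4; I=1, D=e−e_prev=9; u=1/2·4+5/4·1+5/4·9=14.5; next y=1/2·(-6)+1/2·14.5=4.25
n=3: y=4.25, sp=-2, e=sp−y=-6.25; I=-5.25, D=e−e_prev=-10.25; u=1/2·(-6.25)+5/4·(-5.25)+5/4·(-10.25)=-22.5; next y=1/2·4.25+1/2·(-22.5)=-9.125
n=4: y=-9.125, sp=-2, e=sp−y=7.125; I=1.875, D=e−e_prev=13.375; u=1/2·7.125+5/4·1.875+5/4·13.375=22.625; next y=1/2·(-9.125)+1/2·22.625=6.75
n=5: y=6.75, sp=-2, e=sp−y=-8.75; I=-6.875, D=e−e_prev=-15.875; u=1/2·(-8.75)+5/4·(-6.875)+5/4·(-15.875)=-32.8125; next y=1/2·6.75+1/2·(-32.8125)=-13.03125
n=6: y=-13.03125, sp=-2, e=sp−y=11.03125; I=4.15625, D=e−e_prev=19.78125; u=1/2·11.03125+5/4·4.15625+5/4·19.78125=35.4375; next y=1/2·(-13.03125)+1/2·35.4375=11.203125

0 2 6.000 0.000
1 -2 -15.000 3.000
2 -2 14.500 -6.000
3 -2 -22.500 4.250
4 -2 22.625 -9.125
5 -2 -32.813 6.750
6 -2 35.438 -13.031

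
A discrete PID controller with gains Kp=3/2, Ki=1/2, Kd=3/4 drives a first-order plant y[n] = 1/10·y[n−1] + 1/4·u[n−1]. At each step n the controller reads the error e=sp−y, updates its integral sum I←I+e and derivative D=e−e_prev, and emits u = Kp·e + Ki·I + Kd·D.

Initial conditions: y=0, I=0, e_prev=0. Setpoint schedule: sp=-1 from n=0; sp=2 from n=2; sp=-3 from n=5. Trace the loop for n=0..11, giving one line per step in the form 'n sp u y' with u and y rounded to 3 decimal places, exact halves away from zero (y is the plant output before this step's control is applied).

(exact arithmetic carried between steps; '≈' marks a value shown rounded to 6 d.p. or computed from one; I and e_prev carry over from the previous line; the table rounds u and y to 3 d.p., halves away from zero)
n=0: y=0, sp=-1, e=sp−y=-1; I=-1, D=e−e_prev=-1; u=3/2·(-1)+1/2·(-1)+3/4·(-1)=-2.75; next y=1/10·0+1/4·(-2.75)=-0.6875
n=1: y=-0.6875, sp=-1, e=sp−y=-0.3125; I=-1.3125, D=e−e_prev=0.6875; u=3/2·(-0.3125)+1/2·(-1.3125)+3/4·0.6875=-0.609375; next y=1/10·(-0.6875)+1/4·(-0.609375)≈-0.221094
n=2: y≈-0.221094, sp=2, e=sp−y≈2.221094; I≈0.908594, D=e−e_prev≈2.533594; u=3/2·2.221094+1/2·0.908594+3/4·2.533594≈5.686133; next y=1/10·(-0.221094)+1/4·5.686133≈1.399424
n=3: y≈1.399424, sp=2, e=sp−y≈0.600576; I≈1.509170, D=e−e_prev≈-1.620518; u=3/2·0.600576+1/2·1.509170+3/4·(-1.620518)≈0.440061; next y=1/10·1.399424+1/4·0.440061≈0.249958
n=4: y≈0.249958, sp=2, e=sp−y≈1.750042; I≈3.259212, D=e−e_prev≈1.149466; u=3/2·1.750042+1/2·3.259212+3/4·1.149466≈5.116769; next y=1/10·0.249958+1/4·5.116769≈1.304188
n=5: y≈1.304188, sp=-3, e=sp−y≈-4.304188; I≈-1.044976, D=e−e_prev≈-6.054230; u=3/2·(-4.304188)+1/2·(-1.044976)+3/4·(-6.054230)≈-11.519443; next y=1/10·1.304188+1/4·(-11.519443)≈-2.749442
n=6: y≈-2.749442, sp=-3, e=sp−y≈-0.250558; I≈-1.295534, D=e−e_prev≈4.053630; u=3/2·(-0.250558)+1/2·(-1.295534)+3/4·4.053630≈2.016618; next y=1/10·(-2.749442)+1/4·2.016618≈0.229210
n=7: y≈0.229210, sp=-3, e=sp−y≈-3.229210; I≈-4.524744, D=e−e_prev≈-2.978652; u=3/2·(-3.229210)+1/2·(-4.524744)+3/4·(-2.978652)≈-9.340177; next y=1/10·0.229210+1/4·(-9.340177)≈-2.312123
n=8: y≈-2.312123, sp=-3, e=sp−y≈-0.687877; I≈-5.212621, D=e−e_prev≈2.541334; u=3/2·(-0.687877)+1/2·(-5.212621)+3/4·2.541334≈-1.732126; next y=1/10·(-2.312123)+1/4·(-1.732126)≈-0.664244
n=9: y≈-0.664244, sp=-3, e=sp−y≈-2.335756; I≈-7.548377, D=e−e_prev≈-1.647880; u=3/2·(-2.335756)+1/2·(-7.548377)+3/4·(-1.647880)≈-8.513733; next y=1/10·(-0.664244)+1/4·(-8.513733)≈-2.194858
n=10: y≈-2.194858, sp=-3, e=sp−y≈-0.805142; I≈-8.353520, D=e−e_prev≈1.530614; u=3/2·(-0.805142)+1/2·(-8.353520)+3/4·1.530614≈-4.236513; next y=1/10·(-2.194858)+1/4·(-4.236513)≈-1.278614
n=11: y≈-1.278614, sp=-3, e=sp−y≈-1.721386; I≈-10.074906, D=e−e_prev≈-0.916244; u=3/2·(-1.721386)+1/2·(-10.074906)+3/4·(-0.916244)≈-8.306714; next y=1/10·(-1.278614)+1/4·(-8.306714)≈-2.204540

0 -1 -2.750 0.000
1 -1 -0.609 -0.688
2 2 5.686 -0.221
3 2 0.440 1.399
4 2 5.117 0.250
5 -3 -11.519 1.304
6 -3 2.017 -2.749
7 -3 -9.340 0.229
8 -3 -1.732 -2.312
9 -3 -8.514 -0.664
10 -3 -4.237 -2.195
11 -3 -8.307 -1.279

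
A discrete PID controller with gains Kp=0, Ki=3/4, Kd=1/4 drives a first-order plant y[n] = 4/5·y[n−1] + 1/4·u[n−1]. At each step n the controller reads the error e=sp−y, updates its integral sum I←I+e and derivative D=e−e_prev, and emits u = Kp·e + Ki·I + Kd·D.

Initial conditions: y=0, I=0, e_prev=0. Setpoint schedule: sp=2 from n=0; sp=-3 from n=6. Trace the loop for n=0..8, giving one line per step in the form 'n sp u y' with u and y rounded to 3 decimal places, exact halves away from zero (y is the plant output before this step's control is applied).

(exact arithmetic carried between steps; '≈' marks a value shown rounded to 6 d.p. or computed from one; I and e_prev carry over from the previous line; the table rounds u and y to 3 d.p., halves away from zero)
n=0: y=0, sp=2, e=sp−y=2; I=2, D=e−e_prev=2; u=0·2+3/4·2+1/4·2=2; next y=4/5·0+1/4·2=0.5
n=1: y=0.5, sp=2, e=sp−y=1.5; I=3.5, D=e−e_prev=-0.5; u=0·1.5+3/4·3.5+1/4·(-0.5)=2.5; next y=4/5·0.5+1/4·2.5=1.025
n=2: y=1.025, sp=2, e=sp−y=0.975; I=4.475, D=e−e_prev=-0.525; u=0·0.975+3/4·4.475+1/4·(-0.525)=3.225; next y=4/5·1.025+1/4·3.225=1.62625
n=3: y=1.62625, sp=2, e=sp−y=0.37375; I=4.84875, D=e−e_prev=-0.60125; u=0·0.37375+3/4·4.84875+1/4·(-0.60125)=3.48625; next y=4/5·1.62625+1/4·3.48625≈2.172563
n=4: y≈2.172563, sp=2, e=sp−y≈-0.172563; I≈4.676188, D=e−e_prev≈-0.546313; u=0·(-0.172563)+3/4·4.676188+1/4·(-0.546313)≈3.370563; next y=4/5·2.172563+1/4·3.370563≈2.580691
n=5: y≈2.580691, sp=2, e=sp−y≈-0.580691; I≈4.095497, D=e−e_prev≈-0.408128; u=0·(-0.580691)+3/4·4.095497+1/4·(-0.408128)≈2.969591; next y=4/5·2.580691+1/4·2.969591≈2.806950
n=6: y≈2.806950, sp=-3, e=sp−y≈-5.806950; I≈-1.711453, D=e−e_prev≈-5.226260; u=0·(-5.806950)+3/4·(-1.711453)+1/4·(-5.226260)≈-2.590155; next y=4/5·2.806950+1/4·(-2.590155)≈1.598021
n=7: y≈1.598021, sp=-3, e=sp−y≈-4.598021; I≈-6.309475, D=e−e_prev≈1.208929; u=0·(-4.598021)+3/4·(-6.309475)+1/4·1.208929≈-4.429874; next y=4/5·1.598021+1/4·(-4.429874)≈0.170949
n=8: y≈0.170949, sp=-3, e=sp−y≈-3.170949; I≈-9.480423, D=e−e_prev≈1.427073; u=0·(-3.170949)+3/4·(-9.480423)+1/4·1.427073≈-6.753549; next y=4/5·0.170949+1/4·(-6.753549)≈-1.551628

0 2 2.000 0.000
1 2 2.500 0.500
2 2 3.225 1.025
3 2 3.486 1.626
4 2 3.371 2.173
5 2 2.970 2.581
6 -3 -2.590 2.807
7 -3 -4.430 1.598
8 -3 -6.754 0.171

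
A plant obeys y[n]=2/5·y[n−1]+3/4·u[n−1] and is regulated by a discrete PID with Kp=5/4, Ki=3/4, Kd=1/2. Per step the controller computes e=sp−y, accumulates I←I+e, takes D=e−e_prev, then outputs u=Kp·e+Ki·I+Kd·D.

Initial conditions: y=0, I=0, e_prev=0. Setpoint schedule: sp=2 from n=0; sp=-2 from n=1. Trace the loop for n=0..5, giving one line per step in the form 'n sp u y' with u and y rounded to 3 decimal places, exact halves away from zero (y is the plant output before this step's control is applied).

0 2 5.000 0.000
1 -2 -13.875 3.750
2 -2 17.328 -8.906
3 -2 -29.670 9.434
4 -2 40.706 -18.479
5 -2 -64.934 23.138

(exact arithmetic carried between steps; '≈' marks a value shown rounded to 6 d.p. or computed from one; I and e_prev carry over from the previous line; the table rounds u and y to 3 d.p., halves away from zero)
n=0: y=0, sp=2, e=sp−y=2; I=2, D=e−e_prev=2; u=5/4·2+3/4·2+1/2·2=5; next y=2/5·0+3/4·5=3.75
n=1: y=3.75, sp=-2, e=sp−y=-5.75; I=-3.75, D=e−e_prev=-7.75; u=5/4·(-5.75)+3/4·(-3.75)+1/2·(-7.75)=-13.875; next y=2/5·3.75+3/4·(-13.875)=-8.90625
n=2: y=-8.90625, sp=-2, e=sp−y=6.90625; I=3.15625, D=e−e_prev=12.65625; u=5/4·6.90625+3/4·3.15625+1/2·12.65625=17.328125; next y=2/5·(-8.90625)+3/4·17.328125≈9.433594
n=3: y≈9.433594, sp=-2, e=sp−y≈-11.433594; I≈-8.277344, D=e−e_prev≈-18.339844; u=5/4·(-11.433594)+3/4·(-8.277344)+1/2·(-18.339844)≈-29.669922; next y=2/5·9.433594+3/4·(-29.669922)≈-18.479004
n=4: y≈-18.479004, sp=-2, e=sp−y≈16.479004; I≈8.201660, D=e−e_prev≈27.912598; u=5/4·16.479004+3/4·8.201660+1/2·27.912598≈40.706299; next y=2/5·(-18.479004)+3/4·40.706299≈23.138123
n=5: y≈23.138123, sp=-2, e=sp−y≈-25.138123; I≈-16.936462, D=e−e_prev≈-41.617126; u=5/4·(-25.138123)+3/4·(-16.936462)+1/2·(-41.617126)≈-64.933563; next y=2/5·23.138123+3/4·(-64.933563)≈-39.444923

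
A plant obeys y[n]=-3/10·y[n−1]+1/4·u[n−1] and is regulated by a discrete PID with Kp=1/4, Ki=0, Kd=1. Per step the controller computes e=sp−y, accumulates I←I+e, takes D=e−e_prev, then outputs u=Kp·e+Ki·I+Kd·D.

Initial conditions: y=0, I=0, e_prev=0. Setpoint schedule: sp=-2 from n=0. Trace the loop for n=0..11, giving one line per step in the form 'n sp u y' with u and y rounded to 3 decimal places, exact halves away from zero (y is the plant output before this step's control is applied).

0 -2 -2.500 0.000
1 -2 0.281 -0.625
2 -2 -1.447 0.258
3 -2 0.307 -0.439
4 -2 -1.200 0.208
5 -2 0.162 -0.362
6 -2 -1.049 0.149
7 -2 0.033 -0.307
8 -2 -0.932 0.100
9 -2 -0.071 -0.263
10 -2 -0.840 0.061
11 -2 -0.153 -0.228

(exact arithmetic carried between steps; '≈' marks a value shown rounded to 6 d.p. or computed from one; I and e_prev carry over from the previous line; the table rounds u and y to 3 d.p., halves away from zero)
n=0: y=0, sp=-2, e=sp−y=-2; I=-2, D=e−e_prev=-2; u=1/4·(-2)+0·(-2)+1·(-2)=-2.5; next y=-3/10·0+1/4·(-2.5)=-0.625
n=1: y=-0.625, sp=-2, e=sp−y=-1.375; I=-3.375, D=e−e_prev=0.625; u=1/4·(-1.375)+0·(-3.375)+1·0.625=0.28125; next y=-3/10·(-0.625)+1/4·0.28125≈0.257813
n=2: y≈0.257813, sp=-2, e=sp−y≈-2.257813; I≈-5.632813, D=e−e_prev≈-0.882813; u=1/4·(-2.257813)+0·(-5.632813)+1·(-0.882813)≈-1.447266; next y=-3/10·0.257813+1/4·(-1.447266)≈-0.439160
n=3: y≈-0.439160, sp=-2, e=sp−y≈-1.560840; I≈-7.193652, D=e−e_prev≈0.696973; u=1/4·(-1.560840)+0·(-7.193652)+1·0.696973≈0.306763; next y=-3/10·(-0.439160)+1/4·0.306763≈0.208439
n=4: y≈0.208439, sp=-2, e=sp−y≈-2.208439; I≈-9.402091, D=e−e_prev≈-0.647599; u=1/4·(-2.208439)+0·(-9.402091)+1·(-0.647599)≈-1.199709; next y=-3/10·0.208439+1/4·(-1.199709)≈-0.362459
n=5: y≈-0.362459, sp=-2, e=sp−y≈-1.637541; I≈-11.039632, D=e−e_prev≈0.570897; u=1/4·(-1.637541)+0·(-11.039632)+1·0.570897≈0.161512; next y=-3/10·(-0.362459)+1/4·0.161512≈0.149116
n=6: y≈0.149116, sp=-2, e=sp−y≈-2.149116; I≈-13.188748, D=e−e_prev≈-0.511574; u=1/4·(-2.149116)+0·(-13.188748)+1·(-0.511574)≈-1.048853; next y=-3/10·0.149116+1/4·(-1.048853)≈-0.306948
n=7: y≈-0.306948, sp=-2, e=sp−y≈-1.693052; I≈-14.881800, D=e−e_prev≈0.456064; u=1/4·(-1.693052)+0·(-14.881800)+1·0.456064≈0.032801; next y=-3/10·(-0.306948)+1/4·0.032801≈0.100285
n=8: y≈0.100285, sp=-2, e=sp−y≈-2.100285; I≈-16.982085, D=e−e_prev≈-0.407233; u=1/4·(-2.100285)+0·(-16.982085)+1·(-0.407233)≈-0.932304; next y=-3/10·0.100285+1/4·(-0.932304)≈-0.263161
n=9: y≈-0.263161, sp=-2, e=sp−y≈-1.736839; I≈-18.718923, D=e−e_prev≈0.363446; u=1/4·(-1.736839)+0·(-18.718923)+1·0.363446≈-0.070764; next y=-3/10·(-0.263161)+1/4·(-0.070764)≈0.061257
n=10: y≈0.061257, sp=-2, e=sp−y≈-2.061257; I≈-20.780181, D=e−e_prev≈-0.324419; u=1/4·(-2.061257)+0·(-20.780181)+1·(-0.324419)≈-0.839733; next y=-3/10·0.061257+1/4·(-0.839733)≈-0.228311
n=11: y≈-0.228311, sp=-2, e=sp−y≈-1.771689; I≈-22.551870, D=e−e_prev≈0.289568; u=1/4·(-1.771689)+0·(-22.551870)+1·0.289568≈-0.153354; next y=-3/10·(-0.228311)+1/4·(-0.153354)≈0.030155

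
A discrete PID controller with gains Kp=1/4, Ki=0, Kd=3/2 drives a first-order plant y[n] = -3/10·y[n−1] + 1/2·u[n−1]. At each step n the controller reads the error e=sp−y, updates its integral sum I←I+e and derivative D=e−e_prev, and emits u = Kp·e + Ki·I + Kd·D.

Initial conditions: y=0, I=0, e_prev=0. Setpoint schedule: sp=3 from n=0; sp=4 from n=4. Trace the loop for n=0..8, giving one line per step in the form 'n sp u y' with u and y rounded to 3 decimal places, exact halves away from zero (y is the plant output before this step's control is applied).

(exact arithmetic carried between steps; '≈' marks a value shown rounded to 6 d.p. or computed from one; I and e_prev carry over from the previous line; the table rounds u and y to 3 d.p., halves away from zero)
n=0: y=0, sp=3, e=sp−y=3; I=3, D=e−e_prev=3; u=1/4·3+0·3+3/2·3=5.25; next y=-3/10·0+1/2·5.25=2.625
n=1: y=2.625, sp=3, e=sp−y=0.375; I=3.375, D=e−e_prev=-2.625; u=1/4·0.375+0·3.375+3/2·(-2.625)=-3.84375; next y=-3/10·2.625+1/2·(-3.84375)=-2.709375
n=2: y=-2.709375, sp=3, e=sp−y=5.709375; I=9.084375, D=e−e_prev=5.334375; u=1/4·5.709375+0·9.084375+3/2·5.334375≈9.428906; next y=-3/10·(-2.709375)+1/2·9.428906≈5.527266
n=3: y≈5.527266, sp=3, e=sp−y≈-2.527266; I≈6.557109, D=e−e_prev≈-8.236641; u=1/4·(-2.527266)+0·6.557109+3/2·(-8.236641)≈-12.986777; next y=-3/10·5.527266+1/2·(-12.986777)≈-8.151568
n=4: y≈-8.151568, sp=4, e=sp−y≈12.151568; I≈18.708678, D=e−e_prev≈14.678834; u=1/4·12.151568+0·18.708678+3/2·14.678834≈25.056143; next y=-3/10·(-8.151568)+1/2·25.056143≈14.973542
n=5: y≈14.973542, sp=4, e=sp−y≈-10.973542; I≈7.735136, D=e−e_prev≈-23.125110; u=1/4·(-10.973542)+0·7.735136+3/2·(-23.125110)≈-37.431051; next y=-3/10·14.973542+1/2·(-37.431051)≈-23.207588
n=6: y≈-23.207588, sp=4, e=sp−y≈27.207588; I≈34.942724, D=e−e_prev≈38.181130; u=1/4·27.207588+0·34.942724+3/2·38.181130≈64.073592; next y=-3/10·(-23.207588)+1/2·64.073592≈38.999073
n=7: y≈38.999073, sp=4, e=sp−y≈-34.999073; I≈-0.056349, D=e−e_prev≈-62.206661; u=1/4·(-34.999073)+0·(-0.056349)+3/2·(-62.206661)≈-102.059759; next y=-3/10·38.999073+1/2·(-102.059759)≈-62.729601
n=8: y≈-62.729601, sp=4, e=sp−y≈66.729601; I≈66.673253, D=e−e_prev≈101.728674; u=1/4·66.729601+0·66.673253+3/2·101.728674≈169.275412; next y=-3/10·(-62.729601)+1/2·169.275412≈103.456586

0 3 5.250 0.000
1 3 -3.844 2.625
2 3 9.429 -2.709
3 3 -12.987 5.527
4 4 25.056 -8.152
5 4 -37.431 14.974
6 4 64.074 -23.208
7 4 -102.060 38.999
8 4 169.275 -62.730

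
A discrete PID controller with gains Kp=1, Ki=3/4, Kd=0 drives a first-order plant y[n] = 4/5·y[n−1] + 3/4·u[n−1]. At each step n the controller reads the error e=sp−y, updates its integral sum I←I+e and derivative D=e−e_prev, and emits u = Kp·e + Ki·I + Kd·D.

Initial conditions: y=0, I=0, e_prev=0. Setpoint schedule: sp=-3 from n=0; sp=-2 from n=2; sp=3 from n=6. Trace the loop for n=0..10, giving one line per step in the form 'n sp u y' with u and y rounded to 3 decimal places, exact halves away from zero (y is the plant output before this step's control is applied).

(exact arithmetic carried between steps; '≈' marks a value shown rounded to 6 d.p. or computed from one; I and e_prev carry over from the previous line; the table rounds u and y to 3 d.p., halves away from zero)
n=0: y=0, sp=-3, e=sp−y=-3; I=-3, D=e−e_prev=-3; u=1·(-3)+3/4·(-3)+0·(-3)=-5.25; next y=4/5·0+3/4·(-5.25)=-3.9375
n=1: y=-3.9375, sp=-3, e=sp−y=0.9375; I=-2.0625, D=e−e_prev=3.9375; u=1·0.9375+3/4·(-2.0625)+0·3.9375=-0.609375; next y=4/5·(-3.9375)+3/4·(-0.609375)≈-3.607031
n=2: y≈-3.607031, sp=-2, e=sp−y≈1.607031; I≈-0.455469, D=e−e_prev≈0.669531; u=1·1.607031+3/4·(-0.455469)+0·0.669531≈1.265430; next y=4/5·(-3.607031)+3/4·1.265430≈-1.936553
n=3: y≈-1.936553, sp=-2, e=sp−y≈-0.063447; I≈-0.518916, D=e−e_prev≈-1.670479; u=1·(-0.063447)+3/4·(-0.518916)+0·(-1.670479)≈-0.452634; next y=4/5·(-1.936553)+3/4·(-0.452634)≈-1.888718
n=4: y≈-1.888718, sp=-2, e=sp−y≈-0.111282; I≈-0.630198, D=e−e_prev≈-0.047835; u=1·(-0.111282)+3/4·(-0.630198)+0·(-0.047835)≈-0.583931; next y=4/5·(-1.888718)+3/4·(-0.583931)≈-1.948922
n=5: y≈-1.948922, sp=-2, e=sp−y≈-0.051078; I≈-0.681276, D=e−e_prev≈0.060204; u=1·(-0.051078)+3/4·(-0.681276)+0·0.060204≈-0.562034; next y=4/5·(-1.948922)+3/4·(-0.562034)≈-1.980664
n=6: y≈-1.980664, sp=3, e=sp−y≈4.980664; I≈4.299388, D=e−e_prev≈5.031741; u=1·4.980664+3/4·4.299388+0·5.031741≈8.205205; next y=4/5·(-1.980664)+3/4·8.205205≈4.569373
n=7: y≈4.569373, sp=3, e=sp−y≈-1.569373; I≈2.730015, D=e−e_prev≈-6.550036; u=1·(-1.569373)+3/4·2.730015+0·(-6.550036)≈0.478139; next y=4/5·4.569373+3/4·0.478139≈4.014102
n=8: y≈4.014102, sp=3, e=sp−y≈-1.014102; I≈1.715913, D=e−e_prev≈0.555270; u=1·(-1.014102)+3/4·1.715913+0·0.555270≈0.272833; next y=4/5·4.014102+3/4·0.272833≈3.415906
n=9: y≈3.415906, sp=3, e=sp−y≈-0.415906; I≈1.300007, D=e−e_prev≈0.598196; u=1·(-0.415906)+3/4·1.300007+0·0.598196≈0.559099; next y=4/5·3.415906+3/4·0.559099≈3.152049
n=10: y≈3.152049, sp=3, e=sp−y≈-0.152049; I≈1.147958, D=e−e_prev≈0.263857; u=1·(-0.152049)+3/4·1.147958+0·0.263857≈0.708919; next y=4/5·3.152049+3/4·0.708919≈3.053329

0 -3 -5.250 0.000
1 -3 -0.609 -3.938
2 -2 1.265 -3.607
3 -2 -0.453 -1.937
4 -2 -0.584 -1.889
5 -2 -0.562 -1.949
6 3 8.205 -1.981
7 3 0.478 4.569
8 3 0.273 4.014
9 3 0.559 3.416
10 3 0.709 3.152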